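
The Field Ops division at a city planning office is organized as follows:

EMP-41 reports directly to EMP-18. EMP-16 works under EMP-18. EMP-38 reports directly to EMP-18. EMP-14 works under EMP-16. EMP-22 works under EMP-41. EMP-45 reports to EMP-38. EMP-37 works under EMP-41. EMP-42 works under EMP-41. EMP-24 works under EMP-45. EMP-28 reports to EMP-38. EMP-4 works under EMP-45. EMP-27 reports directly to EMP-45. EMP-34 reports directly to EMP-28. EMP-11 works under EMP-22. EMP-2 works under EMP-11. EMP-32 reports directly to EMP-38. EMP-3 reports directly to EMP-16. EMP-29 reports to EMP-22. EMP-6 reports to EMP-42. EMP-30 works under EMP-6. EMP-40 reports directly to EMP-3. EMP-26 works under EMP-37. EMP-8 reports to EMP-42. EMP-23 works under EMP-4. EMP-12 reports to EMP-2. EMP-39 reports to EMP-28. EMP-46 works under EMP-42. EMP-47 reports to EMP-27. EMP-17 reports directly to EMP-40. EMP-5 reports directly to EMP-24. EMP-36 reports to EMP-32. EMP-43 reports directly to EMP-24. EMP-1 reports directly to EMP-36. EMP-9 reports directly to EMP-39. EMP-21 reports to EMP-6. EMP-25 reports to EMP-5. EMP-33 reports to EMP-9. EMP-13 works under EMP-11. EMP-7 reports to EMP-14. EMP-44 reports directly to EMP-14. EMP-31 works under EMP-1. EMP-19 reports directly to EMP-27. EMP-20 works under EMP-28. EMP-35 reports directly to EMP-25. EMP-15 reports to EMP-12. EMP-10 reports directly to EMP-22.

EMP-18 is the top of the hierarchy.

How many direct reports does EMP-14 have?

EMP-14 directly manages EMP-7, EMP-44. That is 2 direct reports.

2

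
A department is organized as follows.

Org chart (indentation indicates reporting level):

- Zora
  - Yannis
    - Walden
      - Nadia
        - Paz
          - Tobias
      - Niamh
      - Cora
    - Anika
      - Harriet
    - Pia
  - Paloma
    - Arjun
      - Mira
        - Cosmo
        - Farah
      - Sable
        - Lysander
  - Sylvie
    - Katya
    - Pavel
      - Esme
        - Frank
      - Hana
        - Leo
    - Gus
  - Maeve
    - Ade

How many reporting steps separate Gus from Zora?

Chain from Gus up to Zora: Gus → Sylvie → Zora. That is 2 steps up, so Gus is 2 levels below Zora.

2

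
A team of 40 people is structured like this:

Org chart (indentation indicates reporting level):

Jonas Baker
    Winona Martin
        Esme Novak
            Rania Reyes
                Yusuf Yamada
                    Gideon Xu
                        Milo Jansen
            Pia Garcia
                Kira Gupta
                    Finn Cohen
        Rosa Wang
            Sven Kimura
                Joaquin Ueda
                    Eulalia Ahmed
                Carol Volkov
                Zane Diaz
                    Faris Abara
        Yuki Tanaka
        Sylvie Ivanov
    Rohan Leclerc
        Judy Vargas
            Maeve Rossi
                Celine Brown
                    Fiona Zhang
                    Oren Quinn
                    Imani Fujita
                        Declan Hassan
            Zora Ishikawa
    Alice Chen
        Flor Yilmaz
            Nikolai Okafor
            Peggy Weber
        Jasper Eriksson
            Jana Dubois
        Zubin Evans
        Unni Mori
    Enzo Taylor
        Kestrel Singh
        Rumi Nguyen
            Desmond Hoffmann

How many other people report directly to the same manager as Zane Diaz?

Zane Diaz reports to Sven Kimura. Sven Kimura's other direct reports are Joaquin Ueda, Carol Volkov — 2 peers.

2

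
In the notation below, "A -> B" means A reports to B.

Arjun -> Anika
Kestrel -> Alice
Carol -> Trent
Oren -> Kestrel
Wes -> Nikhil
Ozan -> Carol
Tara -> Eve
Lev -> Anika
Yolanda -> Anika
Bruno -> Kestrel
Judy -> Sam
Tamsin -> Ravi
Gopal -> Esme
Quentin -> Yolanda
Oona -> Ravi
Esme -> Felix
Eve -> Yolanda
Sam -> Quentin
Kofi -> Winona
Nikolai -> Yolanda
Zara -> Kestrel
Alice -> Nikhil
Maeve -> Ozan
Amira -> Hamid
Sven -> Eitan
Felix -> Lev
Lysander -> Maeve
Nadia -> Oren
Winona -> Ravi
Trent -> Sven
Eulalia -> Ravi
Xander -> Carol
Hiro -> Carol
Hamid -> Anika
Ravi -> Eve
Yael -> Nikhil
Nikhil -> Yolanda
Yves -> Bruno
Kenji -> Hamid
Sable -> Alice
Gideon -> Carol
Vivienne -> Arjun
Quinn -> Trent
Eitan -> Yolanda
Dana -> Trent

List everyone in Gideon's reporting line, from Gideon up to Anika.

Gideon -> Carol -> Trent -> Sven -> Eitan -> Yolanda -> Anika

Gideon reports to Carol. Carol reports to Trent. Trent reports to Sven. Sven reports to Eitan. Eitan reports to Yolanda. Yolanda reports to Anika. Anika is at the top.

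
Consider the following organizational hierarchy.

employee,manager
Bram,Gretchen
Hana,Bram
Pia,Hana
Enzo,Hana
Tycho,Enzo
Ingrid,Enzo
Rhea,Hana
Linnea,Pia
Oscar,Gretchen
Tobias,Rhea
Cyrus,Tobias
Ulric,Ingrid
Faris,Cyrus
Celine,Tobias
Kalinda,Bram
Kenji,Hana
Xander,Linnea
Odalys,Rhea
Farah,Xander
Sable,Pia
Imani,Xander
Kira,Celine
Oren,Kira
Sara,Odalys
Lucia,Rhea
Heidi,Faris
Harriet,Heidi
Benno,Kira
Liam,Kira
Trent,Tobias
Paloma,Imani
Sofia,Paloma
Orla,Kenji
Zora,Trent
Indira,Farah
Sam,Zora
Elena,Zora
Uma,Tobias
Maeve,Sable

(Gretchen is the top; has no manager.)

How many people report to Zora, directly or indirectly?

2

Zora directly manages Sam, Elena. Sam has no reports. Elena has no reports. So Zora's organization is 2 direct reports plus everyone under them: 1 + 1 = 2.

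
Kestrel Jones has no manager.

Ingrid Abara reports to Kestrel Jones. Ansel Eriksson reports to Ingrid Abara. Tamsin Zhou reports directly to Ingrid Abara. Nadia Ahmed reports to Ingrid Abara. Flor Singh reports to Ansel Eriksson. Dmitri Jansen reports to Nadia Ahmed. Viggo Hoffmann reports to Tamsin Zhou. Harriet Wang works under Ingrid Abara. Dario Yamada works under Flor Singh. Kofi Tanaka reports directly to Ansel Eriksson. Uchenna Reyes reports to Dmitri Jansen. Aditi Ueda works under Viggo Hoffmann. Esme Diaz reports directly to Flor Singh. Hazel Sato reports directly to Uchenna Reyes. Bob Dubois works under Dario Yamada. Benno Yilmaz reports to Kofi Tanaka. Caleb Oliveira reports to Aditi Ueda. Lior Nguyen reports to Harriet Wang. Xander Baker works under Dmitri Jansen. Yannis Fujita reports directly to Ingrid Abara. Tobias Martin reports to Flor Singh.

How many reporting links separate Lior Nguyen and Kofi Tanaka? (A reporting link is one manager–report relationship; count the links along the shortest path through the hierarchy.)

Lior Nguyen is 2 levels below Ingrid Abara, and Kofi Tanaka is 2 levels below Ingrid Abara (their lowest common manager). The shortest path runs up from Lior Nguyen to Ingrid Abara and back down to Kofi Tanaka: 2 + 2 = 4 links.

4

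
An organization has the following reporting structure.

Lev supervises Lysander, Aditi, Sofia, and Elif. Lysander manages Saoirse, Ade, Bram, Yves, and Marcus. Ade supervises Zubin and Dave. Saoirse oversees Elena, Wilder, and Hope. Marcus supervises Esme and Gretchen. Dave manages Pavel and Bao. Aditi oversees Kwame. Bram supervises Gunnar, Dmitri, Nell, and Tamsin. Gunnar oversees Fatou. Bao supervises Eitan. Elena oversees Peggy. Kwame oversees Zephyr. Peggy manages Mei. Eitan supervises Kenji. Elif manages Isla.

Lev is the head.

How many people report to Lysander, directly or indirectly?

23

Lysander directly manages Yves, Ade, Saoirse, Marcus, Bram. Yves has no reports. Under Ade: Zubin, Dave, Pavel, Bao, Eitan, Kenji (6). Under Saoirse: Wilder, Elena, Peggy, Mei, Hope (5). Under Marcus: Gretchen, Esme (2). Under Bram: Tamsin, Nell, Dmitri, Gunnar, Fatou (5). So Lysander's organization is 5 direct reports plus everyone under them: 1 + 7 + 6 + 3 + 6 = 23.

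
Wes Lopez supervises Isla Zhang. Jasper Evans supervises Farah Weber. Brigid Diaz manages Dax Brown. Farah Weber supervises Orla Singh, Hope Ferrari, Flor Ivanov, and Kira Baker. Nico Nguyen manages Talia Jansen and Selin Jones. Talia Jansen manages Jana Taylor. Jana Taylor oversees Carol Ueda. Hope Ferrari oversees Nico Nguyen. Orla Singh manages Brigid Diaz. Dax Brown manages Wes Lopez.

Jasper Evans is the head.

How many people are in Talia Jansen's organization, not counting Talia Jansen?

Talia Jansen directly manages Jana Taylor. Under Jana Taylor: Carol Ueda (1). That's 2 in total.

2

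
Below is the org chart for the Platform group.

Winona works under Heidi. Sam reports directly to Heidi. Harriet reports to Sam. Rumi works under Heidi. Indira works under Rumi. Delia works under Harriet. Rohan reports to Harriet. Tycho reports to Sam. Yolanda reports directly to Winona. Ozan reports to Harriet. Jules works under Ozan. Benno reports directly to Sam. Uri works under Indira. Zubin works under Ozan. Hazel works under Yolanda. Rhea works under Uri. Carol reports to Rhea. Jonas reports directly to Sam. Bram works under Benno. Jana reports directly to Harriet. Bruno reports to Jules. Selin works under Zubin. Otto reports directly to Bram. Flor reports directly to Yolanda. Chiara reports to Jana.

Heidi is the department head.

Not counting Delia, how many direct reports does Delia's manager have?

Delia reports to Harriet. Harriet's other direct reports are Rohan, Ozan, Jana — 3 peers.

3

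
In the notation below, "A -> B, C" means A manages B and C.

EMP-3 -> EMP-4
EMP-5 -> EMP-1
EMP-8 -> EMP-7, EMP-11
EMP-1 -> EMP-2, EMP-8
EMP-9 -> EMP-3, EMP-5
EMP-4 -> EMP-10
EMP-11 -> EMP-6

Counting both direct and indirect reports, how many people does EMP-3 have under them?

EMP-3 directly manages EMP-4. Under EMP-4: EMP-10 (1). That's 2 in total.

2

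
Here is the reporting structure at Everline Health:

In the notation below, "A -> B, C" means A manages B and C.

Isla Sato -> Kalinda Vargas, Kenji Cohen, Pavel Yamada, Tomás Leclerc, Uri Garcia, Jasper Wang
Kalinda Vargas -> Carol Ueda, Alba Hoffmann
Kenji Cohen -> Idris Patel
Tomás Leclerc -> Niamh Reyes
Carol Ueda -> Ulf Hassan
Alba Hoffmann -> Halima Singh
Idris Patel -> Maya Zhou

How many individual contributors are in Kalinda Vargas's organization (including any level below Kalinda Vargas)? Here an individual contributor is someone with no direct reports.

2

The people in Kalinda Vargas's organization with no one reporting to them are Halima Singh, Ulf Hassan. That is 2.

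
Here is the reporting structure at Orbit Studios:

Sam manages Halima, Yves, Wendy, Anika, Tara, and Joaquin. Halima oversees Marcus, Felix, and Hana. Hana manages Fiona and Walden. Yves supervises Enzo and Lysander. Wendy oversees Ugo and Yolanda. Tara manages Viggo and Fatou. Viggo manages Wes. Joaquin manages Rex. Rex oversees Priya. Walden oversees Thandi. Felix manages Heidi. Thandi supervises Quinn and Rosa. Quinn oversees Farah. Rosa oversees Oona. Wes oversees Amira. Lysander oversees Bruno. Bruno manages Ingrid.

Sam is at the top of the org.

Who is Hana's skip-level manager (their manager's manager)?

Hana reports to Halima, and Halima reports to Sam. So Hana's skip-level manager is Sam.

Sam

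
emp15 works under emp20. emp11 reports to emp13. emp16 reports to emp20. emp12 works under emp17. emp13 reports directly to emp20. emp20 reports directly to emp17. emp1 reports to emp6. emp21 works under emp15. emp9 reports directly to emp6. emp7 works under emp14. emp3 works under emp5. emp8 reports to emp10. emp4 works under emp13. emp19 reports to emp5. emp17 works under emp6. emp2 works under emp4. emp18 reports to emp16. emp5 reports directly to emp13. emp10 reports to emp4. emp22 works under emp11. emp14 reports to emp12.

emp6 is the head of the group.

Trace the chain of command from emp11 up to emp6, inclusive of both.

emp11 -> emp13 -> emp20 -> emp17 -> emp6

emp11 reports to emp13. emp13 reports to emp20. emp20 reports to emp17. emp17 reports to emp6. emp6 is at the top.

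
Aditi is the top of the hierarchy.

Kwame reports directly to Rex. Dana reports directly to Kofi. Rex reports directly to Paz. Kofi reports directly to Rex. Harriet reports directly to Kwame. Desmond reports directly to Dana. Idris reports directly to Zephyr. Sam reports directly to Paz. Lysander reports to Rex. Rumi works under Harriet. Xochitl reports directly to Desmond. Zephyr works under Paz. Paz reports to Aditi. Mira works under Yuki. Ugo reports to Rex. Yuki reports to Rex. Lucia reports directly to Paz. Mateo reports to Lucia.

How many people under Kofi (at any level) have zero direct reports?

The only person in Kofi's organization with no one reporting to them is Xochitl. That is 1.

1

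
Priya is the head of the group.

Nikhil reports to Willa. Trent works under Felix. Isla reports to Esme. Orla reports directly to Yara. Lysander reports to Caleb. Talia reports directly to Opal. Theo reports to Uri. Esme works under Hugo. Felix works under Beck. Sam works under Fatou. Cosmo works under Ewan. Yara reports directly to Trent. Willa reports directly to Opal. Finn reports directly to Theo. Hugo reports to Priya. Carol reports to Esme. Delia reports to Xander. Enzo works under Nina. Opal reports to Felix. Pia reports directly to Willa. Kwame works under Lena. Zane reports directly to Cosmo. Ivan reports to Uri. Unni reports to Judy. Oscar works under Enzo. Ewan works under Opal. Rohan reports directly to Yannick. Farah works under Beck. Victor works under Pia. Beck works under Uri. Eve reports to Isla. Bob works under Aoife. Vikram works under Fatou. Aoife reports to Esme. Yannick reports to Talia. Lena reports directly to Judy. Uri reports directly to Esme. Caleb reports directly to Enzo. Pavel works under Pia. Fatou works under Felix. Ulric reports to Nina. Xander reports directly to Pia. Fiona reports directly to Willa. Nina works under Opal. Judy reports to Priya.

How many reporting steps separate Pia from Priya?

Chain from Pia up to Priya: Pia → Willa → Opal → Felix → Beck → Uri → Esme → Hugo → Priya. That is 8 steps up, so Pia is 8 levels below Priya.

8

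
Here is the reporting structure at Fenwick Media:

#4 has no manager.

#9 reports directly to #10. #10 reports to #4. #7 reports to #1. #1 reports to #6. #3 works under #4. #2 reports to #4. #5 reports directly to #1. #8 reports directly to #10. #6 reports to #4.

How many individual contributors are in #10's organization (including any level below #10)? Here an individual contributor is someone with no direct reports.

2

The people in #10's organization with no one reporting to them are #8, #9. That is 2.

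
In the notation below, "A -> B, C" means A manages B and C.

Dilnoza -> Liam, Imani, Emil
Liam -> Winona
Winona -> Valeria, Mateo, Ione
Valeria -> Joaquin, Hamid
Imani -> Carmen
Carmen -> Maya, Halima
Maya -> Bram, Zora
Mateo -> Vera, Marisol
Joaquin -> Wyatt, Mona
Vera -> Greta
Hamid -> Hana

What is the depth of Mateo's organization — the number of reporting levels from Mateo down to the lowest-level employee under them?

The longest chain under Mateo runs Mateo → Vera → Greta, which is 2 levels below Mateo.

2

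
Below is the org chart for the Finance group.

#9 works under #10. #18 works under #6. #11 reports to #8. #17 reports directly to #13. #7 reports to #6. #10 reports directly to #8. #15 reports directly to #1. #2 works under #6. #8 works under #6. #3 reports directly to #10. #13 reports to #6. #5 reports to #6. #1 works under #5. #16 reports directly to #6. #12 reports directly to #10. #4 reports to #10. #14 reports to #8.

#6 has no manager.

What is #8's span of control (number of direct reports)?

3

#8 directly manages #14, #10, #11. That is 3 direct reports.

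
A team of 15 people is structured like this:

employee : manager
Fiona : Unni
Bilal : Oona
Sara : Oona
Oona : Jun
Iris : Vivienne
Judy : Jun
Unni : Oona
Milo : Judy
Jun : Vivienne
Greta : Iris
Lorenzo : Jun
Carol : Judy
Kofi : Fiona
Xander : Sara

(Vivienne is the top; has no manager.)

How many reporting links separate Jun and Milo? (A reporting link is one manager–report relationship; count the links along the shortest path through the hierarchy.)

Milo is in Jun's organization: the chain from Milo up to Jun is Milo → Judy → Jun, which is 2 links.

2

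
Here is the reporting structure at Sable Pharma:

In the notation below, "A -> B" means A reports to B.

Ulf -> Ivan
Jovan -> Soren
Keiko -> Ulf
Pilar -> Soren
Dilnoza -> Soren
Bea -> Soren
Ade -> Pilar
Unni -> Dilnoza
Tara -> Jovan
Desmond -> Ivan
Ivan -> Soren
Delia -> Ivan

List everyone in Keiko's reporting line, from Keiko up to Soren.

Keiko reports to Ulf. Ulf reports to Ivan. Ivan reports to Soren. Soren is at the top.

Keiko -> Ulf -> Ivan -> Soren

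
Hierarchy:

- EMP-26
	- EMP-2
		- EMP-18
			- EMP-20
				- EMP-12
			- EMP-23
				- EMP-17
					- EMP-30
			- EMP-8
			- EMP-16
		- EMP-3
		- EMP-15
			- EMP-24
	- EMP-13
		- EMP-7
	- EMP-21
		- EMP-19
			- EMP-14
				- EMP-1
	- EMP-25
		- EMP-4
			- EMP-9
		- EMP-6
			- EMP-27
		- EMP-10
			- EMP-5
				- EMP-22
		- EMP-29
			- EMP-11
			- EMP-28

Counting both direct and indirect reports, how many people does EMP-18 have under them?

7

EMP-18 directly manages EMP-20, EMP-23, EMP-8, EMP-16. Under EMP-20: EMP-12 (1). Under EMP-23: EMP-17, EMP-30 (2). EMP-8 has no reports. EMP-16 has no reports. So EMP-18's organization is 4 direct reports plus everyone under them: 2 + 3 + 1 + 1 = 7.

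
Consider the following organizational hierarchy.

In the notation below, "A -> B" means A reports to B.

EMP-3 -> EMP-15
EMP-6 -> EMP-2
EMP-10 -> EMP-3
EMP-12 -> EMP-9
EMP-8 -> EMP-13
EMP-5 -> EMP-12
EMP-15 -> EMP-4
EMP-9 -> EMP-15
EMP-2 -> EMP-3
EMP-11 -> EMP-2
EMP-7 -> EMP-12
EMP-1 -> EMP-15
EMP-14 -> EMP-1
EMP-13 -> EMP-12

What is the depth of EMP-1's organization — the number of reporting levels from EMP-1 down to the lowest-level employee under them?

1

The longest chain under EMP-1 runs EMP-1 → EMP-14, which is 1 level below EMP-1.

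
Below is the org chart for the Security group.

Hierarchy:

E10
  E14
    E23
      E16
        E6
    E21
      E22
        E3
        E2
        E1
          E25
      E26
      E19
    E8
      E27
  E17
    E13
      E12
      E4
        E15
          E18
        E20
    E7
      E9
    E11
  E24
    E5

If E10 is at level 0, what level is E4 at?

Chain from E4 up to E10: E4 → E13 → E17 → E10. That is 3 steps up, so E4 is 3 levels below E10.

3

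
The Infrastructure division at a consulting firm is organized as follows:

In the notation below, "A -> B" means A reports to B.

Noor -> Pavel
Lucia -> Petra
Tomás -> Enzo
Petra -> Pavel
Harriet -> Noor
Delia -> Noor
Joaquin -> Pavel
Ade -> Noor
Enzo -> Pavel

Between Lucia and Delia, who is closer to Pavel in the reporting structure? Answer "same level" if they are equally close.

same level

Both Lucia and Delia are 2 levels below Pavel.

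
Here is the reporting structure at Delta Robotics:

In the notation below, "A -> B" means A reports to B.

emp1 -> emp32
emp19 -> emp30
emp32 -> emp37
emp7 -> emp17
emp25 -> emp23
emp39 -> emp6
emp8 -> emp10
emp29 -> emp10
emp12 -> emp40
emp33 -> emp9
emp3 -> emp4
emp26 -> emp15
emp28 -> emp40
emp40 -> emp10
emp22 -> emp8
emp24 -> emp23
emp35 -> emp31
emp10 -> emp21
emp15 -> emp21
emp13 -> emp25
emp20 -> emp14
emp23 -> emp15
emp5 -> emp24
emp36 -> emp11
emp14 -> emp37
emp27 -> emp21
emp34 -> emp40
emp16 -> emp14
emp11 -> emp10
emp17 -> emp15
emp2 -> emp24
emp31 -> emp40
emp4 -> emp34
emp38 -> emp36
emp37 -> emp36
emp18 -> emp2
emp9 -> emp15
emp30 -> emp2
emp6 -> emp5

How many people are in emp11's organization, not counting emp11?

8

emp11 directly manages emp36. Under emp36: emp38, emp37, emp32, emp1, emp14, emp20, emp16 (7). That's 8 in total.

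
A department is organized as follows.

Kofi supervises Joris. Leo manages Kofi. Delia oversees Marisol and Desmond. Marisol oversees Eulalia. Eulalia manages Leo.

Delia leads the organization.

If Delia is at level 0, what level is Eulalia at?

Chain from Eulalia up to Delia: Eulalia → Marisol → Delia. That is 2 steps up, so Eulalia is 2 levels below Delia.

2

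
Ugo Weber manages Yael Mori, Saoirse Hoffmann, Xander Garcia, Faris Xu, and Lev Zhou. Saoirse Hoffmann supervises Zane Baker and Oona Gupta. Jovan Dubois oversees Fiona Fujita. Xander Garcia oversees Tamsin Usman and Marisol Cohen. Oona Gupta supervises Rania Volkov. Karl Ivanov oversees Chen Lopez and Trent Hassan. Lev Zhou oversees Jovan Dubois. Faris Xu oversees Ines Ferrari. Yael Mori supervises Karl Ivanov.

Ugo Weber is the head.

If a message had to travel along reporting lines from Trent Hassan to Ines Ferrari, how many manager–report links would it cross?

Trent Hassan is 3 levels below Ugo Weber, and Ines Ferrari is 2 levels below Ugo Weber (their lowest common manager). The shortest path runs up from Trent Hassan to Ugo Weber and back down to Ines Ferrari: 3 + 2 = 5 links.

5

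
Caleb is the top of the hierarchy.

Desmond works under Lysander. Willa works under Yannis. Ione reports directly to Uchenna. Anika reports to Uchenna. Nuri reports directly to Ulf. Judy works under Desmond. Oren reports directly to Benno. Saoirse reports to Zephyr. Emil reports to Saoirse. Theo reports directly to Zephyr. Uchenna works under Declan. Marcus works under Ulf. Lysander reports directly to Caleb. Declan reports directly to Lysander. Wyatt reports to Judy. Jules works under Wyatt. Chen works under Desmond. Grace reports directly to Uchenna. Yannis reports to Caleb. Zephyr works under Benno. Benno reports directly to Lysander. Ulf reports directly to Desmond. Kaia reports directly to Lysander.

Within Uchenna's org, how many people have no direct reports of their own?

The people in Uchenna's organization with no one reporting to them are Ione, Grace, Anika. That is 3.

3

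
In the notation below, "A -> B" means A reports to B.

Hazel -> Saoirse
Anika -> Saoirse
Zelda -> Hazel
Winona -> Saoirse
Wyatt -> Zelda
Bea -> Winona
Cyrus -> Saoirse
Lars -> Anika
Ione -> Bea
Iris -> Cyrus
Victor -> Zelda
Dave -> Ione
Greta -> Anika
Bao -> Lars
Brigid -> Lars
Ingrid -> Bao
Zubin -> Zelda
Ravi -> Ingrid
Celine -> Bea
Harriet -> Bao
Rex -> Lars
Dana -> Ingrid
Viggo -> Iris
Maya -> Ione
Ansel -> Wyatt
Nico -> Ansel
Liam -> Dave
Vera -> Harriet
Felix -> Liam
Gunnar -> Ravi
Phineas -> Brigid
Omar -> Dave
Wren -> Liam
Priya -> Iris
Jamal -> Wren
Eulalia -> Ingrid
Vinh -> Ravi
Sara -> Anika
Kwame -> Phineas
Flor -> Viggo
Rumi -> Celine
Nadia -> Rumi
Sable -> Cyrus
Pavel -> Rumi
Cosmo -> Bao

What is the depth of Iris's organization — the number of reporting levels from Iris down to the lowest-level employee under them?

2

The longest chain under Iris runs Iris → Viggo → Flor, which is 2 levels below Iris.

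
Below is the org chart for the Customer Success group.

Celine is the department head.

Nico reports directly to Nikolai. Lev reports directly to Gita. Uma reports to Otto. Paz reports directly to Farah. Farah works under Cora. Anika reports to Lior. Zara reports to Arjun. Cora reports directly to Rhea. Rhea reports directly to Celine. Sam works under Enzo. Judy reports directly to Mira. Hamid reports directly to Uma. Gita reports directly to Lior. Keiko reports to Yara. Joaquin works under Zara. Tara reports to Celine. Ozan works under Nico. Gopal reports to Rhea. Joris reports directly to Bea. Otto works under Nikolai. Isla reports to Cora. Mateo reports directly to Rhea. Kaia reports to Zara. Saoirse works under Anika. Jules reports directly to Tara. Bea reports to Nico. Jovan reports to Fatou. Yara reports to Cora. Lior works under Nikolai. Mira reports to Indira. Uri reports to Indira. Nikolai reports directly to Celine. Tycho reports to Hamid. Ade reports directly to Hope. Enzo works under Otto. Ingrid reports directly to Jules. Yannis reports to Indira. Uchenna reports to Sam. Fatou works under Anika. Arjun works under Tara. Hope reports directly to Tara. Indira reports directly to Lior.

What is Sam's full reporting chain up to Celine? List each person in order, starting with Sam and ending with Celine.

Sam reports to Enzo. Enzo reports to Otto. Otto reports to Nikolai. Nikolai reports to Celine. Celine is at the top.

Sam -> Enzo -> Otto -> Nikolai -> Celine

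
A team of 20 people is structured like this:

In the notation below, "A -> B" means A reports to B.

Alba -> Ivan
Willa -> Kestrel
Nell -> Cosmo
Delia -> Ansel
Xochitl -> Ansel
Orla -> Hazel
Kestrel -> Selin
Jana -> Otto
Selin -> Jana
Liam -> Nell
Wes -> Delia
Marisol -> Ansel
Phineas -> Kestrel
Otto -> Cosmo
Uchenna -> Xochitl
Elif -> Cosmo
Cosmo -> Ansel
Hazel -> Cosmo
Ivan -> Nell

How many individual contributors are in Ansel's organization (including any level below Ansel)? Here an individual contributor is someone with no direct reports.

The people in Ansel's organization with no one reporting to them are Marisol, Uchenna, Wes, Elif, Liam, Alba, Willa, Phineas, Orla. That is 9.

9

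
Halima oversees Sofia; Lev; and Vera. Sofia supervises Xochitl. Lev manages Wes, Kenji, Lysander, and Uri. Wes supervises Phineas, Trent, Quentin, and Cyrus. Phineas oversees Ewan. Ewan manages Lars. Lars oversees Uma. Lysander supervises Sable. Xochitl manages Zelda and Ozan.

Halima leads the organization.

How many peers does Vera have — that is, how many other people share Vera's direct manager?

2

Vera reports to Halima. Halima's other direct reports are Sofia, Lev — 2 peers.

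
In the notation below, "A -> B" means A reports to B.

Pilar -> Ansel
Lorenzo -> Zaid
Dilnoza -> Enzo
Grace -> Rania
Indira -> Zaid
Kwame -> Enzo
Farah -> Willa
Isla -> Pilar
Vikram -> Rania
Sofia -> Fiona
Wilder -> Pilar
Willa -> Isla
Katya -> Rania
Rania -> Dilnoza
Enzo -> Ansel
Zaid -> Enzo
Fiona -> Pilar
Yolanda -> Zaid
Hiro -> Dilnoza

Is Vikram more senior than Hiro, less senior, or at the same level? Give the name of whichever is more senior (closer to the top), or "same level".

Hiro

Vikram is 4 levels below Ansel; Hiro is 3. Hiro is higher.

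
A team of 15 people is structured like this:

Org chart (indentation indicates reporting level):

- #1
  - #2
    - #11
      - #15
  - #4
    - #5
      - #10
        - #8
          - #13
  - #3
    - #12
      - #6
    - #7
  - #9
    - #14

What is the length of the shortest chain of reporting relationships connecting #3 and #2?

#3 is 1 level below #1, and #2 is 1 level below #1 (their lowest common manager). The shortest path runs up from #3 to #1 and back down to #2: 1 + 1 = 2 links.

2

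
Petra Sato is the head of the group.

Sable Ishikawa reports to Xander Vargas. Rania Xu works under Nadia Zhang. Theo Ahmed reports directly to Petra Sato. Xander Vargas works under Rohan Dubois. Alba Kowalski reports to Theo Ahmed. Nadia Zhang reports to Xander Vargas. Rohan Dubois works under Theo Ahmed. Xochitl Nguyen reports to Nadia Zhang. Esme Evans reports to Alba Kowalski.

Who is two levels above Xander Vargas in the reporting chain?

Xander Vargas reports to Rohan Dubois, and Rohan Dubois reports to Theo Ahmed. So Xander Vargas's skip-level manager is Theo Ahmed.

Theo Ahmed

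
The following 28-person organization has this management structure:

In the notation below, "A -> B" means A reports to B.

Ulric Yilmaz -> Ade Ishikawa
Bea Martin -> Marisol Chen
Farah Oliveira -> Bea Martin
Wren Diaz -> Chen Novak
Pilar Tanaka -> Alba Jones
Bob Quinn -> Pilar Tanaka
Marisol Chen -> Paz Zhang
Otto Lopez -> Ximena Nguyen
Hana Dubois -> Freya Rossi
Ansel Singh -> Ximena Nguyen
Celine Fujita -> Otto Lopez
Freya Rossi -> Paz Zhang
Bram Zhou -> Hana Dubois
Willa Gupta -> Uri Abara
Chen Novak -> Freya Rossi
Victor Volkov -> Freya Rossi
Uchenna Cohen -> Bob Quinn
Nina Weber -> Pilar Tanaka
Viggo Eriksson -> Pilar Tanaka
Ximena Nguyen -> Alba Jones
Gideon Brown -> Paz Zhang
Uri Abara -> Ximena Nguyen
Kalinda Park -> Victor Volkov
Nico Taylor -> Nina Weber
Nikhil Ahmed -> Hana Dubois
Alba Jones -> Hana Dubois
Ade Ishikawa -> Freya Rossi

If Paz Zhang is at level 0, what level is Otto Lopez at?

Chain from Otto Lopez up to Paz Zhang: Otto Lopez → Ximena Nguyen → Alba Jones → Hana Dubois → Freya Rossi → Paz Zhang. That is 5 steps up, so Otto Lopez is 5 levels below Paz Zhang.

5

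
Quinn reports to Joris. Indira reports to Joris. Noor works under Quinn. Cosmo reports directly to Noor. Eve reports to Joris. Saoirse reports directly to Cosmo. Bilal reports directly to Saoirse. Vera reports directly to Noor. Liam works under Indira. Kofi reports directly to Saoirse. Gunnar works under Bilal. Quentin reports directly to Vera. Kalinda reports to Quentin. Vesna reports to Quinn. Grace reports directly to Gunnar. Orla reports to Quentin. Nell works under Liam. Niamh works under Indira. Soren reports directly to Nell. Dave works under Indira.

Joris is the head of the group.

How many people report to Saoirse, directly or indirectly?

4

Saoirse directly manages Bilal, Kofi. Under Bilal: Gunnar, Grace (2). Kofi has no reports. So Saoirse's organization is 2 direct reports plus everyone under them: 3 + 1 = 4.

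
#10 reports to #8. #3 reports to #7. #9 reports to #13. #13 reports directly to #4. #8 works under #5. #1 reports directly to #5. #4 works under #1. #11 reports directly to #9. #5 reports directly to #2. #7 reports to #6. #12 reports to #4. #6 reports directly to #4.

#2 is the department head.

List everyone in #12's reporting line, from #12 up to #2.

#12 -> #4 -> #1 -> #5 -> #2

#12 reports to #4. #4 reports to #1. #1 reports to #5. #5 reports to #2. #2 is at the top.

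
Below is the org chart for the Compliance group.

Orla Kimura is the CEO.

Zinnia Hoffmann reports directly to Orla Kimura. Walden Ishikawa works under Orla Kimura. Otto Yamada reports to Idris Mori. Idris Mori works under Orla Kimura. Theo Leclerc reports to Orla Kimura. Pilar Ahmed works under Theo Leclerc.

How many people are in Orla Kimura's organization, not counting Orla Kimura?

Orla Kimura directly manages Zinnia Hoffmann, Walden Ishikawa, Idris Mori, Theo Leclerc. Zinnia Hoffmann has no reports. Walden Ishikawa has no reports. Under Idris Mori: Otto Yamada (1). Under Theo Leclerc: Pilar Ahmed (1). So Orla Kimura's organization is 4 direct reports plus everyone under them: 1 + 1 + 2 + 2 = 6.

6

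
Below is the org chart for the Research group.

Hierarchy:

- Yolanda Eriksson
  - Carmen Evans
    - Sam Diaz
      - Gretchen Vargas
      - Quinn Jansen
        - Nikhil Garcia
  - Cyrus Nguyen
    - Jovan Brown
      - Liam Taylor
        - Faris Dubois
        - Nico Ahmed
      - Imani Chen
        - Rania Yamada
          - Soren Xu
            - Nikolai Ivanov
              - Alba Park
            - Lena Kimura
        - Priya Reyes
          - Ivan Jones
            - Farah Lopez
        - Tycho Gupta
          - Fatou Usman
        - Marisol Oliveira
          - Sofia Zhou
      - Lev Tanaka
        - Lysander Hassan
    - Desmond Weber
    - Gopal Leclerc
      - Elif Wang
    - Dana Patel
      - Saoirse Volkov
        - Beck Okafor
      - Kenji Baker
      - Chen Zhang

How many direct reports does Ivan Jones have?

Ivan Jones directly manages Farah Lopez. That is 1 direct report.

1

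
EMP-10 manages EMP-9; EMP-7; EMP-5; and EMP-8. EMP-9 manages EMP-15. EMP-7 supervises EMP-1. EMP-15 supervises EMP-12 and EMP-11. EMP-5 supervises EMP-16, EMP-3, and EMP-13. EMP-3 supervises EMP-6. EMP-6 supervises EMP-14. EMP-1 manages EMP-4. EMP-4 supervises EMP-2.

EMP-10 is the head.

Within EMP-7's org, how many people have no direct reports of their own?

The only person in EMP-7's organization with no one reporting to them is EMP-2. That is 1.

1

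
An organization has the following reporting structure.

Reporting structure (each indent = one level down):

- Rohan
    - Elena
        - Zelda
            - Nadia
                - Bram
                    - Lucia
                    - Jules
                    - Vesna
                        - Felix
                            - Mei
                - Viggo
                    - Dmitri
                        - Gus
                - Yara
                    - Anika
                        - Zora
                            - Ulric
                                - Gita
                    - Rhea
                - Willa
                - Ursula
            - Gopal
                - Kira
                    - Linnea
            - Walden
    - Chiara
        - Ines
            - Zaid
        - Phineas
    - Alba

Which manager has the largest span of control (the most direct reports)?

Direct-report counts: Rohan has 3; Chiara has 2; Ines has 1; Elena has 1; Zelda has 3; Gopal has 1; Kira has 1; Nadia has 5; Yara has 2; Anika has 1; Zora has 1; Ulric has 1; Viggo has 1; Dmitri has 1; Bram has 3; Vesna has 1; Felix has 1. The largest is 5, held by Nadia.

Nadia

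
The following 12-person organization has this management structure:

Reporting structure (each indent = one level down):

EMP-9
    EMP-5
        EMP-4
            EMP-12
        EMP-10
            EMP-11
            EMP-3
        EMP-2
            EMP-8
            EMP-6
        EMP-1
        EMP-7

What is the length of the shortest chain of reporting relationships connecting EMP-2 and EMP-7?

EMP-2 is 1 level below EMP-5, and EMP-7 is 1 level below EMP-5 (their lowest common manager). The shortest path runs up from EMP-2 to EMP-5 and back down to EMP-7: 1 + 1 = 2 links.

2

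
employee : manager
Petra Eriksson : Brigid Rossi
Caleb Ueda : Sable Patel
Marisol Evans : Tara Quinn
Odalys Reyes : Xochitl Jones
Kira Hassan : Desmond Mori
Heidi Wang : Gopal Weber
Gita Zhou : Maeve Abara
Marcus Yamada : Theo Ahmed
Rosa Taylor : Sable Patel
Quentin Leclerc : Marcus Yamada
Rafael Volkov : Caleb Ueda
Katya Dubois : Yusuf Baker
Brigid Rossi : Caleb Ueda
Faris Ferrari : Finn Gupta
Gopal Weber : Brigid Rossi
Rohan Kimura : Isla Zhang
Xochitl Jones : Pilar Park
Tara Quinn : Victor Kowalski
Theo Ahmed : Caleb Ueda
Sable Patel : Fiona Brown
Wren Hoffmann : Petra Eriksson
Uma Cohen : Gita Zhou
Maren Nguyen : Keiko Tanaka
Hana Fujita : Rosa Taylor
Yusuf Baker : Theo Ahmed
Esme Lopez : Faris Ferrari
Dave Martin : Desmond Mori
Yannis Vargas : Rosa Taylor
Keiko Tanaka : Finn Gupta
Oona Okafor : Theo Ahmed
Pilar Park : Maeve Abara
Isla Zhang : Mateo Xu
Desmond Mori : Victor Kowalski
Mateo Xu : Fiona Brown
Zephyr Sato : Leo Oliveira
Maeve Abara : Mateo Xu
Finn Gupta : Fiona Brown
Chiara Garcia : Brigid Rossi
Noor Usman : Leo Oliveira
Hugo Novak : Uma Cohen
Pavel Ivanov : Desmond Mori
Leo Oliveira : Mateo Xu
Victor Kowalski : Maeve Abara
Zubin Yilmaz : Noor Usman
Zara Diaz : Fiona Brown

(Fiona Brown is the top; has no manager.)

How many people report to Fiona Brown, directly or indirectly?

Fiona Brown directly manages Sable Patel, Mateo Xu, Finn Gupta, Zara Diaz. Under Sable Patel: Caleb Ueda, Theo Ahmed, Yusuf Baker, Katya Dubois, Marcus Yamada, Quentin Leclerc, Oona Okafor, Rafael Volkov, Brigid Rossi, Chiara Garcia, Petra Eriksson, Wren Hoffmann, Gopal Weber, Heidi Wang, Rosa Taylor, Hana Fujita, Yannis Vargas (17). Under Mateo Xu: Isla Zhang, Rohan Kimura, Leo Oliveira, Noor Usman, Zubin Yilmaz, Zephyr Sato, Maeve Abara, Gita Zhou, Uma Cohen, Hugo Novak, Victor Kowalski, Tara Quinn, Marisol Evans, Desmond Mori, Kira Hassan, Dave Martin, Pavel Ivanov, Pilar Park, Xochitl Jones, Odalys Reyes (20). Under Finn Gupta: Faris Ferrari, Esme Lopez, Keiko Tanaka, Maren Nguyen (4). Zara Diaz has no reports. So Fiona Brown's organization is 4 direct reports plus everyone under them: 18 + 21 + 5 + 1 = 45.

45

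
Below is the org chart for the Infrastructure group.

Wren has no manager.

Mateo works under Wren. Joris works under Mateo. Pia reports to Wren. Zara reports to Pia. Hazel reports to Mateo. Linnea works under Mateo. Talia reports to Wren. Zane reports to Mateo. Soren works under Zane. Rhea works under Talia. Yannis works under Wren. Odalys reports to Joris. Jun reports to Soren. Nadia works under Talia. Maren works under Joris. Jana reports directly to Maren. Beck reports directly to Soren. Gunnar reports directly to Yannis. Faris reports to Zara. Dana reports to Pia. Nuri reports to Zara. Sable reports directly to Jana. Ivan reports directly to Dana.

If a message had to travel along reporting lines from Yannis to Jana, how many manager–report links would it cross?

5

Yannis is 1 level below Wren, and Jana is 4 levels below Wren (their lowest common manager). The shortest path runs up from Yannis to Wren and back down to Jana: 1 + 4 = 5 links.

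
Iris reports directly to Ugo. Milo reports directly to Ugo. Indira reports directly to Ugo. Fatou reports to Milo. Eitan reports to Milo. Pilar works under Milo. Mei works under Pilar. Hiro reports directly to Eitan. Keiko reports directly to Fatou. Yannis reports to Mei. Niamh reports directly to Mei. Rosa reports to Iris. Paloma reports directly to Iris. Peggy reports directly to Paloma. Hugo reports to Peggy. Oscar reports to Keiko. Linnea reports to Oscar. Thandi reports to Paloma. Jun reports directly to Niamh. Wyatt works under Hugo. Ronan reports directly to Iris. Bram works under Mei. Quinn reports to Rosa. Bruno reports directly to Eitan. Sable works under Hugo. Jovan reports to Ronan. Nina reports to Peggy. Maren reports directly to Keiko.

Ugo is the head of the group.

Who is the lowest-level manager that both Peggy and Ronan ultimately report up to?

Iris

Peggy's chain of managers is Paloma, Iris, Ugo. Ronan's chain of managers is Iris, Ugo. The first manager that appears in both chains is Iris.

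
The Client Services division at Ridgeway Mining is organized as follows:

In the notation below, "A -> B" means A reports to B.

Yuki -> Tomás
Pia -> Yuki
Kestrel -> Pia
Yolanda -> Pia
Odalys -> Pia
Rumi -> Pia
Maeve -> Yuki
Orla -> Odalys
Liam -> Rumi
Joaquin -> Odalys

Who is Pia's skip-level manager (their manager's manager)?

Tomás

Pia reports to Yuki, and Yuki reports to Tomás. So Pia's skip-level manager is Tomás.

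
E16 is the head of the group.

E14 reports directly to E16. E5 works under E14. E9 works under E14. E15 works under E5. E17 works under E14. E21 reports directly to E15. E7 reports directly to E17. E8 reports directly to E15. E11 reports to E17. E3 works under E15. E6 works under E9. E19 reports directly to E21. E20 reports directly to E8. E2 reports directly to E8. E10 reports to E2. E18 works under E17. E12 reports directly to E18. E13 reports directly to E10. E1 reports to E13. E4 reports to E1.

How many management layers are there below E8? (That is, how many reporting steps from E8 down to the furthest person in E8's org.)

The longest chain under E8 runs E8 → E2 → E10 → E13 → E1 → E4, which is 5 levels below E8.

5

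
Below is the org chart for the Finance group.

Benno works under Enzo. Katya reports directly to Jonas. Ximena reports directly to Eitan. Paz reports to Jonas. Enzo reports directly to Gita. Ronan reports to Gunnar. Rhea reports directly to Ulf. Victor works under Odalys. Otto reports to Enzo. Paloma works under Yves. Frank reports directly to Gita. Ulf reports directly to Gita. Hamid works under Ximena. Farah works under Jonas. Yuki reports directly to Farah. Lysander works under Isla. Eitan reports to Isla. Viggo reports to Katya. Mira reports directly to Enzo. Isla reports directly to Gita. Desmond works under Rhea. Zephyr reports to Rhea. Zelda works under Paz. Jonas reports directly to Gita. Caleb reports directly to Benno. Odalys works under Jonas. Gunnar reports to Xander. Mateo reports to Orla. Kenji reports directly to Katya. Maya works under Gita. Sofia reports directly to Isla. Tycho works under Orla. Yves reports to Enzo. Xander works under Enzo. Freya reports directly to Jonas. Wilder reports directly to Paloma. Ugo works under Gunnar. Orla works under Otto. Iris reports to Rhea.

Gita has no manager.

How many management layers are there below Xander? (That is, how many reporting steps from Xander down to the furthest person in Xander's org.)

The longest chain under Xander runs Xander → Gunnar → Ronan, which is 2 levels below Xander.

2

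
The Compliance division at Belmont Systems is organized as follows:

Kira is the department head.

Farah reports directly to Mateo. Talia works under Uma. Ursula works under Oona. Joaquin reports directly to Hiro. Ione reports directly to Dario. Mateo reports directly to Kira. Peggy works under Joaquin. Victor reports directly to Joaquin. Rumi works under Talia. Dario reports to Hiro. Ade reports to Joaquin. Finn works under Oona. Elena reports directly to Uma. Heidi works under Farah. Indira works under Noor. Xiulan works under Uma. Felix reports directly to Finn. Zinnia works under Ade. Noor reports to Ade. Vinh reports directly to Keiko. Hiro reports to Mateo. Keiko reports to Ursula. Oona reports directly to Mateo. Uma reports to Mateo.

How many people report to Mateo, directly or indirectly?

23

Mateo directly manages Farah, Oona, Hiro, Uma. Under Farah: Heidi (1). Under Oona: Ursula, Keiko, Vinh, Finn, Felix (5). Under Hiro: Joaquin, Peggy, Victor, Ade, Zinnia, Noor, Indira, Dario, Ione (9). Under Uma: Xiulan, Talia, Rumi, Elena (4). So Mateo's organization is 4 direct reports plus everyone under them: 2 + 6 + 10 + 5 = 23.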